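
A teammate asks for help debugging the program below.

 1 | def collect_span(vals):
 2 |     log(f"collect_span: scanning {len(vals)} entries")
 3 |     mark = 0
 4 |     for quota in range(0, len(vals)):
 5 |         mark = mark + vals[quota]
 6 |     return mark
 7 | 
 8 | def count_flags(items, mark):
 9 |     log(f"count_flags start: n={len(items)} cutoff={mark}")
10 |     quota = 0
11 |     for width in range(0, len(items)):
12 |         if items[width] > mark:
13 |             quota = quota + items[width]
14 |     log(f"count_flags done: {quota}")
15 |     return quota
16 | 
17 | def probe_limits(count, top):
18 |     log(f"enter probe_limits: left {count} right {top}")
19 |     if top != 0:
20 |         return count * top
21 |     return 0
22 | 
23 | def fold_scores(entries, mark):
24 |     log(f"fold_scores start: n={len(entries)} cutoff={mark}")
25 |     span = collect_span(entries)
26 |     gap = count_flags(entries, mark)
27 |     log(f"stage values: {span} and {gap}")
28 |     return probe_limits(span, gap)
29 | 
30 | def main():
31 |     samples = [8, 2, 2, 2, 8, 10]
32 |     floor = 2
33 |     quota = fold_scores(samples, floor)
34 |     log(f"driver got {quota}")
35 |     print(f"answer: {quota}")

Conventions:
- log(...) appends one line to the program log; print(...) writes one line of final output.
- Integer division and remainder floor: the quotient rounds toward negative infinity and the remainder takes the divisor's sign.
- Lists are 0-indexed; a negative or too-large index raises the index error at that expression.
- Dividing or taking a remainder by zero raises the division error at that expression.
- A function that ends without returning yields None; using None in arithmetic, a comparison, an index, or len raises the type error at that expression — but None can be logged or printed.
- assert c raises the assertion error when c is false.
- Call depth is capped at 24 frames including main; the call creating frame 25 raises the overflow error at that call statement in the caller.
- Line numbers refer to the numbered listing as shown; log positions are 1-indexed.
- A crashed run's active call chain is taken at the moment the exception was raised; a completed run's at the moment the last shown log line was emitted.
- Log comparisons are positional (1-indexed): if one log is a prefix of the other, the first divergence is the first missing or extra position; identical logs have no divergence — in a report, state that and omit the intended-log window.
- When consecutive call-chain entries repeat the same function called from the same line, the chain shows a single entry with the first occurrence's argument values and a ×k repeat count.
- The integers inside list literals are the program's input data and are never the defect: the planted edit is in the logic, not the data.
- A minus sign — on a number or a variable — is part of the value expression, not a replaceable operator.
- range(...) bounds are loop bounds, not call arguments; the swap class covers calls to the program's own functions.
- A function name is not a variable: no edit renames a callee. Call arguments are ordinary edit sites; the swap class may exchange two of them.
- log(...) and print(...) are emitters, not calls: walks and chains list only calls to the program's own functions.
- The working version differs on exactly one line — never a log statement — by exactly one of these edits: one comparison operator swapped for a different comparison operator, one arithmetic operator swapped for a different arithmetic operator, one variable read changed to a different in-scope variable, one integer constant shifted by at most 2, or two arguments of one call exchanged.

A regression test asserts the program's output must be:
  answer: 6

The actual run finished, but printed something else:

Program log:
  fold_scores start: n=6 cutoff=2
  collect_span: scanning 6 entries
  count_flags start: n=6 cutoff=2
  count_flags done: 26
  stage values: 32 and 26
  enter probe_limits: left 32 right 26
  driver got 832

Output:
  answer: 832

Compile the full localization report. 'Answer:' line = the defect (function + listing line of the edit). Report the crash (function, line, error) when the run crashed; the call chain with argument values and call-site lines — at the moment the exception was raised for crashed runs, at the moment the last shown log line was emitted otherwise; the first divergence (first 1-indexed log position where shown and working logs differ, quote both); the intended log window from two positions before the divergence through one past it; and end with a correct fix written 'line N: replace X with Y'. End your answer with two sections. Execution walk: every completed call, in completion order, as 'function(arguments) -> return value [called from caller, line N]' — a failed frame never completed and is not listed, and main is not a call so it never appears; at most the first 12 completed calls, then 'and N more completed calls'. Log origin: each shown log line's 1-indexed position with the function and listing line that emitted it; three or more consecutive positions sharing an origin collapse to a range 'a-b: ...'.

Answer: the defect is in probe_limits at line 20.
Key observation: The earliest visible damage is log position 7 — 'driver got 832' rather than the intended 'driver got 6'.
Call chain: main.
First divergence: position 7; shown 'driver got 832' vs intended 'driver got 6'.
Intended log window:
  5: stage values: 32 and 26
  6: enter probe_limits: left 32 right 26
  7: driver got 6
Execution walk:
  collect_span([8, 2, 2, 2, 8, 10]) -> 32  [called from fold_scores, line 25]
  count_flags([8, 2, 2, 2, 8, 10], 2) -> 26  [called from fold_scores, line 26]
  probe_limits(32, 26) -> 832  [called from fold_scores, line 28]
  fold_scores([8, 2, 2, 2, 8, 10], 2) -> 832  [called from main, line 33]
Log origins:
  1 — fold_scores, line 24
  2 — collect_span, line 2
  3 — count_flags, line 9
  4 — count_flags, line 14
  5 — fold_scores, line 27
  6 — probe_limits, line 18
  7 — main, line 34
A correct fix: line 20: replace `*` with `%`.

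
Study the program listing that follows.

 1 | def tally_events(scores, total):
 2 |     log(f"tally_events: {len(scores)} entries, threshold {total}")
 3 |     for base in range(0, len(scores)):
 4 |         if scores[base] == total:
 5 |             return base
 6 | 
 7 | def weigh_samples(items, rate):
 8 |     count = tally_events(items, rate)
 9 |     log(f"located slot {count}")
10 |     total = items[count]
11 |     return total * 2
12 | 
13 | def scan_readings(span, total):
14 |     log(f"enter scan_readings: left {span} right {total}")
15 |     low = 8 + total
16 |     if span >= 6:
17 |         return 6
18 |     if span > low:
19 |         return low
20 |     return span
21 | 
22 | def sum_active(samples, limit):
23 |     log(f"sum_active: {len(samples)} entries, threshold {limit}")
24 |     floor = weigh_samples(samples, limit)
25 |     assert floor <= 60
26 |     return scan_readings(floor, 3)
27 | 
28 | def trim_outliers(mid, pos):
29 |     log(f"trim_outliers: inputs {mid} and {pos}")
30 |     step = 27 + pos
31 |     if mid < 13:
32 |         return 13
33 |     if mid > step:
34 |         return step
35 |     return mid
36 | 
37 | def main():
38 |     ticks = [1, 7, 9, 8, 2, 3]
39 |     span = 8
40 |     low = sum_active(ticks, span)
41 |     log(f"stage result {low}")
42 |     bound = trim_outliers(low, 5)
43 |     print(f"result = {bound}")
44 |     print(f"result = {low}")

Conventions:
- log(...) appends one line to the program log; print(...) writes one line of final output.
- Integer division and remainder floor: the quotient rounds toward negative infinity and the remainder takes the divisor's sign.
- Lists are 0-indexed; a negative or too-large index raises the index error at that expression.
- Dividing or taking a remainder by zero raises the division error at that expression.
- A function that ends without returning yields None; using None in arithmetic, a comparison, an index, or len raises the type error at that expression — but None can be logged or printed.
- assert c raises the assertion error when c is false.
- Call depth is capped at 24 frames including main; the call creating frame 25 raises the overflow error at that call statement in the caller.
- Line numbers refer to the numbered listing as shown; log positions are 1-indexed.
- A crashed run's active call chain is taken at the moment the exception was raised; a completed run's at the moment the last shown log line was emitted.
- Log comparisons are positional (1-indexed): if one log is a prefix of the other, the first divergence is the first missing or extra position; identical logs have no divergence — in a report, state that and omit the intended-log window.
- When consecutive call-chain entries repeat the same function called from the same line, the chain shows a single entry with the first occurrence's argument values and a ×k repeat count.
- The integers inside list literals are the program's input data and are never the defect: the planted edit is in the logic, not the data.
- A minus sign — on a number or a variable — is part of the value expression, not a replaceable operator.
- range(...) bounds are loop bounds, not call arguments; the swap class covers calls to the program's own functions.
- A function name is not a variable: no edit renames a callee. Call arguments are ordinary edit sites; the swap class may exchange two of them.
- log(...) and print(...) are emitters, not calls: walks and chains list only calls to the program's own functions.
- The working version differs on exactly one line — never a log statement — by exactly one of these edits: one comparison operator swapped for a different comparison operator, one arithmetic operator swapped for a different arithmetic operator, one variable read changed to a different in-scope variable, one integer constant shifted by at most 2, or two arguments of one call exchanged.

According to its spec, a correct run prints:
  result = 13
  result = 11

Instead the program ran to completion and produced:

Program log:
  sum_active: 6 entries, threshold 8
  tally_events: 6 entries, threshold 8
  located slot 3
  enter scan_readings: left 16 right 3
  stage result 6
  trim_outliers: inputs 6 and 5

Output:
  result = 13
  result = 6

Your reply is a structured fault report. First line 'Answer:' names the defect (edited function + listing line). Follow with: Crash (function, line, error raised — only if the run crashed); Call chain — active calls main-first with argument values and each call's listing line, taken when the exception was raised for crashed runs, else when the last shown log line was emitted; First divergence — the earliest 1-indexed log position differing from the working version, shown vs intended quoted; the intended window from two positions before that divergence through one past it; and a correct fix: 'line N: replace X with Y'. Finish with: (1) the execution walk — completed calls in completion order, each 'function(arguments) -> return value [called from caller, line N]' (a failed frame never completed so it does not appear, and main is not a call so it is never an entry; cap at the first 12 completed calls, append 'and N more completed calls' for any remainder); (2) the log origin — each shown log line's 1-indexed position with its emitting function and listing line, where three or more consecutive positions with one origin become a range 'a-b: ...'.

Answer: the defect is in scan_readings at line 16.
Core observation: At log position 5 the runs split — shown 'stage result 6', but the working version logs 'stage result 11'.
Call chain: main -> trim_outliers(6, 5) (called at line 42).
First divergence: position 5; shown 'stage result 6' vs intended 'stage result 11'.
Intended log window:
  3: located slot 3
  4: enter scan_readings: left 16 right 3
  5: stage result 11
  6: trim_outliers: inputs 11 and 5
Execution walk:
  tally_events([1, 7, 9, 8, 2, 3], 8) -> 3  [called from weigh_samples, line 8]
  weigh_samples([1, 7, 9, 8, 2, 3], 8) -> 16  [called from sum_active, line 24]
  scan_readings(16, 3) -> 6  [called from sum_active, line 26]
  sum_active([1, 7, 9, 8, 2, 3], 8) -> 6  [called from main, line 40]
  trim_outliers(6, 5) -> 13  [called from main, line 42]
Log origins:
  1: emitted by sum_active (line 23)
  2: emitted by tally_events (line 2)
  3: emitted by weigh_samples (line 9)
  4: emitted by scan_readings (line 14)
  5: emitted by main (line 41)
  6: emitted by trim_outliers (line 29)
A correct fix: line 16: replace `>=` with `<`.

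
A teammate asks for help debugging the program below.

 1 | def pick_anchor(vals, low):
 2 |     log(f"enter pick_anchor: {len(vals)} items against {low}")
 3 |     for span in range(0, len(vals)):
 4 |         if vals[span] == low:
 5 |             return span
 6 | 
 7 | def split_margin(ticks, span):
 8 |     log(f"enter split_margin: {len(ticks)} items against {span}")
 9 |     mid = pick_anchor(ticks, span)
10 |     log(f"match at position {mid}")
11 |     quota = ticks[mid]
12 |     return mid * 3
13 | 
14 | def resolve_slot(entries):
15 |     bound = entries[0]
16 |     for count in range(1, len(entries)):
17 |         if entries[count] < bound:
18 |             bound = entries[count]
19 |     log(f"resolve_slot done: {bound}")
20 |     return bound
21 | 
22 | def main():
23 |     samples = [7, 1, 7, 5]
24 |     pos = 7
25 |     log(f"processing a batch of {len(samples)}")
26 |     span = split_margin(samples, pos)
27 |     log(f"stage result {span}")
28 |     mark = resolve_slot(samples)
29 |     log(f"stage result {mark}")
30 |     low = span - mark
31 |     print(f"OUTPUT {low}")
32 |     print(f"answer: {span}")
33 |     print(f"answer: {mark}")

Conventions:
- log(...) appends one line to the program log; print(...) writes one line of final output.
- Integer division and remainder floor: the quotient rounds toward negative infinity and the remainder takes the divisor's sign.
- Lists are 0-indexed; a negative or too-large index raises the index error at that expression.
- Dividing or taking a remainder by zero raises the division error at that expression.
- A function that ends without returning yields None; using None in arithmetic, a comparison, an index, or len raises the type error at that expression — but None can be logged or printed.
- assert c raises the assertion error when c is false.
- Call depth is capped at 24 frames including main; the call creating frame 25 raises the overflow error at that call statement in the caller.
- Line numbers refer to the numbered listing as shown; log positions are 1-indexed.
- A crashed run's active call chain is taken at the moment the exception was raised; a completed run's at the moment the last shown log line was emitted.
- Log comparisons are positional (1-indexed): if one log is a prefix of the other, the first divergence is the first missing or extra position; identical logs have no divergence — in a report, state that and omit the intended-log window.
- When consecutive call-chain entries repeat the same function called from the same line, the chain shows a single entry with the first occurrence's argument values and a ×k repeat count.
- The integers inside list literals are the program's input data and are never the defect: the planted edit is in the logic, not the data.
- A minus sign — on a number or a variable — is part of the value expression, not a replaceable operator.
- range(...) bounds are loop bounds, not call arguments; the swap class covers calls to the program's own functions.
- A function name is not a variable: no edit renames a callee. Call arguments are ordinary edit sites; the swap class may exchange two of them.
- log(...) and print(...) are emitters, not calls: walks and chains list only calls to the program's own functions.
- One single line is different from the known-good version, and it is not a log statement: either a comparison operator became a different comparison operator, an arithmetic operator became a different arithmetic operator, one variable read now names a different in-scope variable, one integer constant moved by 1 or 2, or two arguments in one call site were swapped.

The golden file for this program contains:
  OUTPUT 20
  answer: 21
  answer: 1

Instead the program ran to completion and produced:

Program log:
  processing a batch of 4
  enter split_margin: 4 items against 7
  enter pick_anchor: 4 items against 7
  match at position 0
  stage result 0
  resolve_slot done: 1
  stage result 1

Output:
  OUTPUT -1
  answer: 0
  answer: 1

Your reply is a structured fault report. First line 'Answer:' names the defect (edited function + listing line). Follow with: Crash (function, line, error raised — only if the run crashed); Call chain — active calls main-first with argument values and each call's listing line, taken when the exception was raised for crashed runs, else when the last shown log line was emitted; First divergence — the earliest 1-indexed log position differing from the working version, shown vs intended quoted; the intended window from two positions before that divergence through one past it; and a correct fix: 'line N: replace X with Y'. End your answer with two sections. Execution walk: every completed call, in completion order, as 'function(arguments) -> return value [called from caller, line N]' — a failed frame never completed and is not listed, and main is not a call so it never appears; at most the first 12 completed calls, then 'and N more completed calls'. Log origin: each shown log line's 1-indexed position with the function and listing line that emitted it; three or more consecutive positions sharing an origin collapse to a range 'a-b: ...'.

Answer: the defect is in split_margin at line 12.
Key observation: The log first diverges at position 5: the faulty run prints 'stage result 0' where the working version prints 'stage result 21'.
Call chain: main.
First divergence: position 5; shown 'stage result 0' vs intended 'stage result 21'.
Intended log window:
  3: enter pick_anchor: 4 items against 7
  4: match at position 0
  5: stage result 21
  6: resolve_slot done: 1
Execution walk:
  pick_anchor([7, 1, 7, 5], 7) -> 0  [called from split_margin, line 9]
  split_margin([7, 1, 7, 5], 7) -> 0  [called from main, line 26]
  resolve_slot([7, 1, 7, 5]) -> 1  [called from main, line 28]
Log line origins:
  1: logged in main at line 25
  2: logged in split_margin at line 8
  3: logged in pick_anchor at line 2
  4: logged in split_margin at line 10
  5: logged in main at line 27
  6: logged in resolve_slot at line 19
  7: logged in main at line 29
A correct fix: line 12: replace `mid` with `quota`.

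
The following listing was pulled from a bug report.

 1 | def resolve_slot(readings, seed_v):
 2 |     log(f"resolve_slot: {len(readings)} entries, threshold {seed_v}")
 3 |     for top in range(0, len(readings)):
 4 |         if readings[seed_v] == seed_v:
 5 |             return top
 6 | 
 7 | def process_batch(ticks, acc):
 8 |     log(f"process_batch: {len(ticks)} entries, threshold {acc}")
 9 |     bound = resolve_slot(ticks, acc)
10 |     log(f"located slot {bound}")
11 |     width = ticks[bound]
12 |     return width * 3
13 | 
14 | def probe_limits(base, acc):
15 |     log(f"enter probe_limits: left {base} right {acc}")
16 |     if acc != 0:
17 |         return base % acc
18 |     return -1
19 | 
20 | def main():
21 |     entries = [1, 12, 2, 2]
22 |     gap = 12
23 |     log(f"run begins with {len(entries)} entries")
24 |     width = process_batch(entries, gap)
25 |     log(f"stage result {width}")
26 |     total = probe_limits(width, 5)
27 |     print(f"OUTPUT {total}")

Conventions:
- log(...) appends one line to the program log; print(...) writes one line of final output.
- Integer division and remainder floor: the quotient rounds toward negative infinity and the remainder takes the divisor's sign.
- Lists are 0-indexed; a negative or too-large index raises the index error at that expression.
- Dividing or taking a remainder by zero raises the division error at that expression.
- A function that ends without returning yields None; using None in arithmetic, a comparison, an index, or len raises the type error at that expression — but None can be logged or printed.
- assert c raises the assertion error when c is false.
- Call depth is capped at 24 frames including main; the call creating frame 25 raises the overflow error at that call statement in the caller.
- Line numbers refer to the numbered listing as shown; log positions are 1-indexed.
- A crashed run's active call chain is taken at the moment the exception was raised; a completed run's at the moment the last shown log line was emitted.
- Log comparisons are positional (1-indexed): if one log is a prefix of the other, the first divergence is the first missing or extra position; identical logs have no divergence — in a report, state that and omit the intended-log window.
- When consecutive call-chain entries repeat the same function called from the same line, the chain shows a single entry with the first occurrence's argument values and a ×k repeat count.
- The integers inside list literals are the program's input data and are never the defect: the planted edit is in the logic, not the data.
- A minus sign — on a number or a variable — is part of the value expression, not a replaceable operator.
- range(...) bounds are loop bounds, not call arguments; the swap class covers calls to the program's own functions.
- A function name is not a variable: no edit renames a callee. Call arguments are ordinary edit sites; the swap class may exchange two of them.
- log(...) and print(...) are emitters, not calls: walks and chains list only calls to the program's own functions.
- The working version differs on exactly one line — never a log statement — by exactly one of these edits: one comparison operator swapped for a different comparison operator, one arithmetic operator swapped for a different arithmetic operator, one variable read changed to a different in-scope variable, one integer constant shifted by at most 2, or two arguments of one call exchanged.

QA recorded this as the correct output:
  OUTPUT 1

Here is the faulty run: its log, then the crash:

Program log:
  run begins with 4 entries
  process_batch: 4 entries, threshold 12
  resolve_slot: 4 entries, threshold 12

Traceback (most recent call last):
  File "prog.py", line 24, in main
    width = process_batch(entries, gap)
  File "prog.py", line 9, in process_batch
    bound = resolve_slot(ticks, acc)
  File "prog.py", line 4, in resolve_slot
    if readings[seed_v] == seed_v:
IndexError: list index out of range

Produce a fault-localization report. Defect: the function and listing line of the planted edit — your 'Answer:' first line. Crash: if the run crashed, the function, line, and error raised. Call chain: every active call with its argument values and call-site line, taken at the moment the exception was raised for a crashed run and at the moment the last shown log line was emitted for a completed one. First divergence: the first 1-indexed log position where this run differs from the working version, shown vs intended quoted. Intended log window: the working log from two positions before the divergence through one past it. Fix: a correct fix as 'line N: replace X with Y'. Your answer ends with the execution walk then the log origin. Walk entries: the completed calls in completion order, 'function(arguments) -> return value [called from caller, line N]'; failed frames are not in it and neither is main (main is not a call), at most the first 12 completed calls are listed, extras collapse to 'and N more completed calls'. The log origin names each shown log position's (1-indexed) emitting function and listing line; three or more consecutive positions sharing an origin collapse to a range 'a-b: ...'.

Answer: the defect is in resolve_slot at line 4.
Key fact: The shown log is a 3-line prefix of the intended one, whose next entry is 'located slot 1'.
Crash: resolve_slot, line 4, IndexError.
Call chain: main -> process_batch([1, 12, 2, 2], 12) (called at line 24) -> resolve_slot([1, 12, 2, 2], 12) (called at line 9).
First divergence: position 4 (shown log ended at 3 lines; the working version continues: 'located slot 1').
Intended log window:
  2: process_batch: 4 entries, threshold 12
  3: resolve_slot: 4 entries, threshold 12
  4: located slot 1
  5: stage result 36
Execution walk:
  (no call completed)
Origin of each log line:
  1: from main, line 23
  2: from process_batch, line 8
  3: from resolve_slot, line 2
A correct fix: line 4: replace `readings[seed_v]` with `readings[top]`.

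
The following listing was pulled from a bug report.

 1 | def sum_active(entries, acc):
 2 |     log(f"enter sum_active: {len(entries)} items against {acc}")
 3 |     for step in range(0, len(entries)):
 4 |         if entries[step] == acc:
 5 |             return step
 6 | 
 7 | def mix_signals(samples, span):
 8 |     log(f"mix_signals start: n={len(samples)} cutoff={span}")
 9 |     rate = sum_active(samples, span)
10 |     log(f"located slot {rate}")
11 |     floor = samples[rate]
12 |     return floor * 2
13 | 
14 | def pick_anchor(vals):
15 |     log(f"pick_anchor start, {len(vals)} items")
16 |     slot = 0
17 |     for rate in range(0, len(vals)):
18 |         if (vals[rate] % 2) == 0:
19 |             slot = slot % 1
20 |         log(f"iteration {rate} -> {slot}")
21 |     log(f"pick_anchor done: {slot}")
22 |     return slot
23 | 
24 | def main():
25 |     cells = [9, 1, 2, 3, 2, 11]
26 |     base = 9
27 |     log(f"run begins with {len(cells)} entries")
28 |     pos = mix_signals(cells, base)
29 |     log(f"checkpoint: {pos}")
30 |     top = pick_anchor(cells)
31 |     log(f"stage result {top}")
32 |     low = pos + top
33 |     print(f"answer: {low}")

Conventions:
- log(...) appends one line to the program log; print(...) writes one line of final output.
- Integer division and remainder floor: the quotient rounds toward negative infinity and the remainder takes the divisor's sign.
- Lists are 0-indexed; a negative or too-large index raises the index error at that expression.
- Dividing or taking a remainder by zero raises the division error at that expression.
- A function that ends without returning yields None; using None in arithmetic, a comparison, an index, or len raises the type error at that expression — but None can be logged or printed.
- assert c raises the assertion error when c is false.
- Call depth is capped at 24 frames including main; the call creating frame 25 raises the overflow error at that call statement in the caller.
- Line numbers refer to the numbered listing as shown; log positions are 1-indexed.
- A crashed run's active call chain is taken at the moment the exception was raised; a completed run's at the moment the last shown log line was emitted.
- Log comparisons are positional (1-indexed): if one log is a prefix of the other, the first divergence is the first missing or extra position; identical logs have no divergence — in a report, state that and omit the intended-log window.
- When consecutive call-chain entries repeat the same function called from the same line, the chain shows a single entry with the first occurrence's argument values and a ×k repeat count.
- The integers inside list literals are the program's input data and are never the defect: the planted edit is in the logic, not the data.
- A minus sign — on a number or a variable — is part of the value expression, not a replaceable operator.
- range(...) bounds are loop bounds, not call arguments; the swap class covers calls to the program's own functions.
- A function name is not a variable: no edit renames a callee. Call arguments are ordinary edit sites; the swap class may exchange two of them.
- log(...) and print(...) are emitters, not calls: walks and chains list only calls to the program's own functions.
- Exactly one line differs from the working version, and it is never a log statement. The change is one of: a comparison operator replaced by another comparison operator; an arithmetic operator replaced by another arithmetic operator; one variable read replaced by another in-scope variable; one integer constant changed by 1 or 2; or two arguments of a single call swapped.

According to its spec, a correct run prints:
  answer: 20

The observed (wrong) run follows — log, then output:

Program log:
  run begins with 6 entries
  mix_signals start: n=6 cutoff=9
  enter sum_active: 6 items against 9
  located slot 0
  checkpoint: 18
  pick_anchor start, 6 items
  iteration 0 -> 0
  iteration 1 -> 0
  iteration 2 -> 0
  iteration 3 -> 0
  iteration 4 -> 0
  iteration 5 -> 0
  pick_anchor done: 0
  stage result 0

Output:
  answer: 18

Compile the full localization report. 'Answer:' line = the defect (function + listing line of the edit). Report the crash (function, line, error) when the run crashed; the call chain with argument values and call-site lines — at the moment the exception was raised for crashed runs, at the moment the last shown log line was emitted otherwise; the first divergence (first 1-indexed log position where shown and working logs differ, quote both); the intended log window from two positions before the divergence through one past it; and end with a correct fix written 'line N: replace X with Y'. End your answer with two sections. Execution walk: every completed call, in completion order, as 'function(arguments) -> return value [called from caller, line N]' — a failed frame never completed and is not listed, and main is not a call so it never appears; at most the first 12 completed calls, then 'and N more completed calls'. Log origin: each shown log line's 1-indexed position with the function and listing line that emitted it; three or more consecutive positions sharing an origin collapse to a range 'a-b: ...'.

Answer: the defect is in pick_anchor at line 19.
Key observation: Log line 9 is where behavior first shows: 'iteration 2 -> 0' appears instead of 'iteration 2 -> 1'.
Call chain: main.
First divergence: position 9 — shown 'iteration 2 -> 0', intended 'iteration 2 -> 1'.
Intended log window:
  7: iteration 0 -> 0
  8: iteration 1 -> 0
  9: iteration 2 -> 1
  10: iteration 3 -> 1
Execution walk:
  sum_active([9, 1, 2, 3, 2, 11], 9) -> 0  [called from mix_signals, line 9]
  mix_signals([9, 1, 2, 3, 2, 11], 9) -> 18  [called from main, line 28]
  pick_anchor([9, 1, 2, 3, 2, 11]) -> 0  [called from main, line 30]
Log line origins:
  1: from main, line 27
  2: from mix_signals, line 8
  3: from sum_active, line 2
  4: from mix_signals, line 10
  5: from main, line 29
  6: from pick_anchor, line 15
  7-12: from pick_anchor, line 20
  13: from pick_anchor, line 21
  14: from main, line 31
A correct fix: line 19: replace `%` with `+`.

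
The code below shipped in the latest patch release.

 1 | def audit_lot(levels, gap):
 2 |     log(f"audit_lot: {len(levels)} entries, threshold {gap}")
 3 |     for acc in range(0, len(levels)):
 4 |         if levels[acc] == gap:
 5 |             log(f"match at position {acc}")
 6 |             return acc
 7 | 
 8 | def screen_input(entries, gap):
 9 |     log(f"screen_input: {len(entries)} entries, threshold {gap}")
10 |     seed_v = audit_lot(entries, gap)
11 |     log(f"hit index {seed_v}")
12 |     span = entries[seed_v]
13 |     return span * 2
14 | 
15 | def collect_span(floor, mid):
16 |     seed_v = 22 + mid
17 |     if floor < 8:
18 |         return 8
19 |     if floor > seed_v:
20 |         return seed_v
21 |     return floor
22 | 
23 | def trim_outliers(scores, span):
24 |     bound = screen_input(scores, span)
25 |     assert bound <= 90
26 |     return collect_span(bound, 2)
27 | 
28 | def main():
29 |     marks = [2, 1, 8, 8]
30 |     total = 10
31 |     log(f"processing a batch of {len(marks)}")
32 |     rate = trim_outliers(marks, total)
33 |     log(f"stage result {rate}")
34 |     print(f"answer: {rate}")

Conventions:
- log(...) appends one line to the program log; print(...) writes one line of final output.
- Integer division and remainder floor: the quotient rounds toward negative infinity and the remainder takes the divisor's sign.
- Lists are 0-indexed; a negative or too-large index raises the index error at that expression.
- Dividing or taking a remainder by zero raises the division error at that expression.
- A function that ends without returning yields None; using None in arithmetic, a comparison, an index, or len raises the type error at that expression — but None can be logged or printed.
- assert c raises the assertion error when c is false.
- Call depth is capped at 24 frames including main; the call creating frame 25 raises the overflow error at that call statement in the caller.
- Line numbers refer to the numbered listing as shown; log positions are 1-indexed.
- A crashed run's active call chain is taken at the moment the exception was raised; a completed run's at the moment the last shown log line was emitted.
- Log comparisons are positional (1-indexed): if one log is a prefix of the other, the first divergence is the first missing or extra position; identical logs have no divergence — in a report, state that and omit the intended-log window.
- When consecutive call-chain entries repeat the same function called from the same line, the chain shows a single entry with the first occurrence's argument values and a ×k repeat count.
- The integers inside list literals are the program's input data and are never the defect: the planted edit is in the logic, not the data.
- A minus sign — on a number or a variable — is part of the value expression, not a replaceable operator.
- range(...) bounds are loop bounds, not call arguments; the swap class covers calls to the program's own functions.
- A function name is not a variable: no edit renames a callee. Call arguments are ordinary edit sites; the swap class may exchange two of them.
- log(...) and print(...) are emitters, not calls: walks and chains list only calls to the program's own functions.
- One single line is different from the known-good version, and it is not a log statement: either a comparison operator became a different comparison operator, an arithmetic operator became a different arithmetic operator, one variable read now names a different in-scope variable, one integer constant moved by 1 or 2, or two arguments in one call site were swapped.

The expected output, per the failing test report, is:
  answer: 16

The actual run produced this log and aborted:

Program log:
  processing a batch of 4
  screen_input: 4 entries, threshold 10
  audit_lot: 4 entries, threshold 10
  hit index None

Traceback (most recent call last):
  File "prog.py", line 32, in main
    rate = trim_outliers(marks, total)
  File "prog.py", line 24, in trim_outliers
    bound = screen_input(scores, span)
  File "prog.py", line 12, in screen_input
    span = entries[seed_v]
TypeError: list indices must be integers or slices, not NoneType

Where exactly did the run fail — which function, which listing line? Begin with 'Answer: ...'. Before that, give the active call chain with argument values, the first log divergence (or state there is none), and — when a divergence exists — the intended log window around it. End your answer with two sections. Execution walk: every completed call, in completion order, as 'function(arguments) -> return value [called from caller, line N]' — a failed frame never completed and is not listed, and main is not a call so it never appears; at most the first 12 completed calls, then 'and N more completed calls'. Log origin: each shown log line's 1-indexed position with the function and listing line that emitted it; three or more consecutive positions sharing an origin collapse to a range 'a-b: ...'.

Answer: the error was raised in screen_input, line 12.
Key fact: At log position 2 the runs split — shown 'screen_input: 4 entries, threshold 10', but the working version logs 'screen_input: 4 entries, threshold 8'.
Call chain: main -> trim_outliers([2, 1, 8, 8], 10) (called at line 32) -> screen_input([2, 1, 8, 8], 10) (called at line 24).
First divergence: position 2 — shown 'screen_input: 4 entries, threshold 10', intended 'screen_input: 4 entries, threshold 8'.
Intended log window:
  1: processing a batch of 4
  2: screen_input: 4 entries, threshold 8
  3: audit_lot: 4 entries, threshold 8
Execution walk:
  audit_lot([2, 1, 8, 8], 10) -> None  [called from screen_input, line 10]
Log origin:
  1 — main, line 31
  2 — screen_input, line 9
  3 — audit_lot, line 2
  4 — screen_input, line 11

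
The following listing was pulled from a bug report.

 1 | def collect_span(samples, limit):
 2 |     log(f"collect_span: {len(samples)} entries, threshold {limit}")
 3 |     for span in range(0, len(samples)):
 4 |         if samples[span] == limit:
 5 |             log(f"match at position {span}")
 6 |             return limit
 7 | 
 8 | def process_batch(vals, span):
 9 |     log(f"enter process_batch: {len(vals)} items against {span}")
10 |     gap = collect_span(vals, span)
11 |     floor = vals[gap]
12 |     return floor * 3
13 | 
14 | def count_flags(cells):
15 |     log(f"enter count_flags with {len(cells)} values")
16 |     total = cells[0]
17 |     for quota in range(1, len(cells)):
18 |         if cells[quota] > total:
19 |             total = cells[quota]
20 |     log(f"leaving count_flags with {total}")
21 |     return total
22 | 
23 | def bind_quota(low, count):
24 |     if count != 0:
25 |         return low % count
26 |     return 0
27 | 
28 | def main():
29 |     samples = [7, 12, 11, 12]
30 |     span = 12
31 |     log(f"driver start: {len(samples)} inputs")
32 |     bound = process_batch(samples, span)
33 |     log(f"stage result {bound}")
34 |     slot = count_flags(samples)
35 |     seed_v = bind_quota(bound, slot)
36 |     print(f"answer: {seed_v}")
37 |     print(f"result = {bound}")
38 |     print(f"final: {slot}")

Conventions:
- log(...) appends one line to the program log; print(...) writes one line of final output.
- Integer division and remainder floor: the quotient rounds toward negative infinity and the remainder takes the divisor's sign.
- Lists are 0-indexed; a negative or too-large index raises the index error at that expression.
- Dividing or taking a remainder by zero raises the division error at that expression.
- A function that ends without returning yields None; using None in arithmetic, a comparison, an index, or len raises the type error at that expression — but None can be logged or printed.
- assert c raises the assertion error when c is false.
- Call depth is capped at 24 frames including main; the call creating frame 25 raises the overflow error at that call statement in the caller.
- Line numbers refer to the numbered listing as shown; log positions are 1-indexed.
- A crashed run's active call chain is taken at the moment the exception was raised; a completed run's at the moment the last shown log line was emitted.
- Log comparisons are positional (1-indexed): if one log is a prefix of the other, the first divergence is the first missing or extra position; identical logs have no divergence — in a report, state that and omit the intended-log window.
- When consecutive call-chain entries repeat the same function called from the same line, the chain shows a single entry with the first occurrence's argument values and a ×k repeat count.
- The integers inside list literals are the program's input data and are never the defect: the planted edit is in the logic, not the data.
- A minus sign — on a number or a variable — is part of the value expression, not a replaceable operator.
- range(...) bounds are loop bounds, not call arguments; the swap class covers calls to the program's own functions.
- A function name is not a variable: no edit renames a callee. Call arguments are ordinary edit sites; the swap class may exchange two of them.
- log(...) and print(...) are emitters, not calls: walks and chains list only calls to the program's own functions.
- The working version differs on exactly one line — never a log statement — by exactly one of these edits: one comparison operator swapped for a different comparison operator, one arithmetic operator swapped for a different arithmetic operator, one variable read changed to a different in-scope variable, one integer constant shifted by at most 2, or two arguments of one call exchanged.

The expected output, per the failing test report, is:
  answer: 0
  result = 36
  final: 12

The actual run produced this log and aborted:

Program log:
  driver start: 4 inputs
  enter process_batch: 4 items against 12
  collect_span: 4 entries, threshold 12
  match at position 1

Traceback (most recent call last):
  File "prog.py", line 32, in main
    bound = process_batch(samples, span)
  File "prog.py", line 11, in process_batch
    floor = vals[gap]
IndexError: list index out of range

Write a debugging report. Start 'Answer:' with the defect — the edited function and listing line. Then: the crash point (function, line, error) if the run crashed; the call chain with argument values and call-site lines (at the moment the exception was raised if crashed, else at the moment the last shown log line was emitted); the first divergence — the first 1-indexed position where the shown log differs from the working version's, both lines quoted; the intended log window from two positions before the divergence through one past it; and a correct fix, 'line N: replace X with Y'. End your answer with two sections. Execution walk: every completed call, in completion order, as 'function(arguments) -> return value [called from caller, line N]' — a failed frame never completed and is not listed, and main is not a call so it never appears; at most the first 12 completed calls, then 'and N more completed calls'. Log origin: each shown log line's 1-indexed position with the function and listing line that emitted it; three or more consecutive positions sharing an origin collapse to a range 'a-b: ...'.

Answer: the defect is in collect_span at line 6.
Key observation: The shown log is a 4-line prefix of the intended one, whose next entry is 'stage result 36'.
Crash: process_batch, line 11, IndexError.
Call chain: main -> process_batch([7, 12, 11, 12], 12) (called at line 32).
First divergence: position 5 (shown log ended at 4 lines; the working version continues: 'stage result 36').
Intended log window:
  3: collect_span: 4 entries, threshold 12
  4: match at position 1
  5: stage result 36
  6: enter count_flags with 4 values
Execution walk:
  collect_span([7, 12, 11, 12], 12) -> 12  [called from process_batch, line 10]
Origin of each log line:
  1: emitted by main (line 31)
  2: emitted by process_batch (line 9)
  3: emitted by collect_span (line 2)
  4: emitted by collect_span (line 5)
A correct fix: line 6: replace `limit` with `span`.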